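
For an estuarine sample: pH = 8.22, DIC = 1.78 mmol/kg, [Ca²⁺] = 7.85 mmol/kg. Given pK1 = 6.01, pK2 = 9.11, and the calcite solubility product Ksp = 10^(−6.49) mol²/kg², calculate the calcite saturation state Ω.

α₂ = 1 / (1 + [H⁺]/K2 + [H⁺]²/(K1K2)) = 1 / (1 + 10^+0.89 + 10^-1.32)
   = 1 / (1 + 7.7625 + 0.047863) = 1/8.8103 = 0.1135
[CO3²⁻] = α₂ × DIC = 0.1135 × 1.78 = 0.2020 mmol/kg
Ksp = 10^(−6.49) = 3.236×10^-7
Ω = [Ca²⁺][CO3²⁻]/Ksp = (7.85×10^-3)(2.020×10^-4) / 3.236×10^-7 = 4.90

Ω = 4.90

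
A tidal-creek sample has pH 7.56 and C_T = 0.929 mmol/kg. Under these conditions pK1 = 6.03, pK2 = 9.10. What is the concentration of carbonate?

[CO3²⁻] = 0.0253 mmol/kg

α₂ = 1 / (1 + [H⁺]/K2 + [H⁺]²/(K1K2)) = 1 / (1 + 10^+1.54 + 10^+0.01)
   = 1 / (1 + 34.674 + 1.0233) = 1/36.697 = 0.02725
[CO3²⁻] = α₂ × DIC = 0.02725 × 0.929 = 0.0253 mmol/kg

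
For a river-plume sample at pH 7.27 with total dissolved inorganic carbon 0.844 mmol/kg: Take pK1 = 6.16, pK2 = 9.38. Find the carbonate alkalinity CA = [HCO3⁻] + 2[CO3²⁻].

CA = 0.790 mmol/kg

CA = [HCO3⁻] + 2[CO3²⁻] = (α₁ + 2α₂)·DIC
At pH 7.27: [H⁺]/K1 = 10^-1.11 = 0.077625, K2/[H⁺] = 10^-2.11 = 0.0077625
α₁ = 1/(1 + 0.077625 + 0.0077625) = 1/1.0854 = 0.9213; α₂ = α₁·K2/[H⁺] = 0.007152
α₁ + 2α₂ = 0.9356
CA = 0.9356 × 0.844 = 0.790 mmol/kg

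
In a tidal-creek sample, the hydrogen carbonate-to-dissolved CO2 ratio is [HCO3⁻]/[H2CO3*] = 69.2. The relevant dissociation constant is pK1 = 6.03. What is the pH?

pH = 7.87

From K1 = [H⁺][HCO3⁻]/[H2CO3*]:  pH = pK1 + log₁₀([HCO3⁻]/[H2CO3*])
log₁₀(69.2) = +1.840
pH = 6.03 + (+1.840) = 7.87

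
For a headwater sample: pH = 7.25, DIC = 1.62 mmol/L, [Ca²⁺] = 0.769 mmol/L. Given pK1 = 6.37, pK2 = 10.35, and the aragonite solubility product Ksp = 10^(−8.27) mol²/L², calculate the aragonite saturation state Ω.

α₂ = 1 / (1 + [H⁺]/K2 + [H⁺]²/(K1K2)) = 1 / (1 + 10^+3.10 + 10^+2.22)
   = 1 / (1 + 1258.9 + 165.96) = 1/1425.9 = 0.0007013
[CO3²⁻] = α₂ × DIC = 0.0007013 × 1.62 = 0.001136 mmol/L = 1.136 μmol/L
Ksp = 10^(−8.27) = 5.370×10^-9
Ω = [Ca²⁺][CO3²⁻]/Ksp = (0.769×10^-3)(1.136×10^-6) / 5.370×10^-9 = 0.163

Ω = 0.163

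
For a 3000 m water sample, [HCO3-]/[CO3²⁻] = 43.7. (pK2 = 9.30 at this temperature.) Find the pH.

From K2 = [H⁺][CO3²⁻]/[HCO3-]:  pH = pK2 − log₁₀([HCO3-]/[CO3²⁻])
log₁₀(43.7) = +1.640
pH = 9.30 − (+1.640) = 7.66

pH = 7.66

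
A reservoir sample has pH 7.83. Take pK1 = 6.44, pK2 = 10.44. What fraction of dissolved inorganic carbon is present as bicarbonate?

α₁ = 1 / (1 + [H⁺]/K1 + K2/[H⁺]) = 1 / (1 + 10^-1.39 + 10^-2.61)
   = 1 / (1 + 0.040738 + 0.0024547) = 1/1.0432 = 0.9586

α₁ = 0.959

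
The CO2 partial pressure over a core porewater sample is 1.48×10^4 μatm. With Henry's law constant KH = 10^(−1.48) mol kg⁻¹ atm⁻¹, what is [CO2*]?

KH = 10^(−1.48) = 3.311×10^-2 mol kg⁻¹ atm⁻¹
[CO2*] = KH · pCO2 = 3.311×10^-2 × 1.48×10^4×10^-6 atm = 4.90×10^-4 mol/kg

[CO2*] = 490 μmol/kg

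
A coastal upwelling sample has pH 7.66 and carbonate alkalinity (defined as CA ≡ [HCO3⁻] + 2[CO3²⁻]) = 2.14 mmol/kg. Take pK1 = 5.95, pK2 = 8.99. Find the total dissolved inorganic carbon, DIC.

DIC = 2.09 mmol/kg

CA = [HCO3⁻] + 2[CO3²⁻] = (α₁ + 2α₂)·DIC
At pH 7.66: [H⁺]/K1 = 10^-1.71 = 0.019498, K2/[H⁺] = 10^-1.33 = 0.046774
α₁ = 1/(1 + 0.019498 + 0.046774) = 1/1.0663 = 0.9378; α₂ = α₁·K2/[H⁺] = 0.04387
α₁ + 2α₂ = 1.0256
DIC = CA / (α₁ + 2α₂) = 2.14 / 1.0256 = 2.09 mmol/kg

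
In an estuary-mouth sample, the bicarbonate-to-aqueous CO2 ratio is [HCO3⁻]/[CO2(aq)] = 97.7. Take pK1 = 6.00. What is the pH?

From K1 = [H⁺][HCO3⁻]/[CO2(aq)]:  pH = pK1 + log₁₀([HCO3⁻]/[CO2(aq)])
log₁₀(97.7) = +1.990
pH = 6.00 + (+1.990) = 7.99

pH = 7.99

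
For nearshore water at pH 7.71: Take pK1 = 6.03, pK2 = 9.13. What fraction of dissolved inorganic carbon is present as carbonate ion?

α₂ = 1 / (1 + [H⁺]/K2 + [H⁺]²/(K1K2)) = 1 / (1 + 10^+1.42 + 10^-0.26)
   = 1 / (1 + 26.303 + 0.54954) = 1/27.852 = 0.03590

α₂ = 0.0359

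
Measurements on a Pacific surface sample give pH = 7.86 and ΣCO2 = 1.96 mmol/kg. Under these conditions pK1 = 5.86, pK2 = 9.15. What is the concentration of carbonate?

[CO3²⁻] = 0.0947 mmol/kg

α₂ = 1 / (1 + [H⁺]/K2 + [H⁺]²/(K1K2)) = 1 / (1 + 10^+1.29 + 10^-0.71)
   = 1 / (1 + 19.498 + 0.19498) = 1/20.693 = 0.04832
[CO3²⁻] = α₂ × DIC = 0.04832 × 1.96 = 0.0947 mmol/kg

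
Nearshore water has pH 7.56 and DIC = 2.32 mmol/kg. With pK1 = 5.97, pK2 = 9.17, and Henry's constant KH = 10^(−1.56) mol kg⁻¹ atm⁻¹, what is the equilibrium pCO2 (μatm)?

α₀ = 1 / (1 + K1/[H⁺] + K1K2/[H⁺]²) = 1 / (1 + 10^+1.59 + 10^-0.02)
   = 1 / (1 + 38.905 + 0.95499) = 1/40.860 = 0.02447
[CO2*] = α₀ × DIC = 0.02447 × 2.32 = 0.05678 mmol/kg
pCO2 = [CO2*]/KH = 5.678×10^-5 / 2.754×10^-2 = 2060 μatm

pCO2 = 2060 μatm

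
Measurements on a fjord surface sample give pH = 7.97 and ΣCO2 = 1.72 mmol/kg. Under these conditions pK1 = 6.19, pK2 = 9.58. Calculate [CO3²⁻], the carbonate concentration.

α₂ = 1 / (1 + [H⁺]/K2 + [H⁺]²/(K1K2)) = 1 / (1 + 10^+1.61 + 10^-0.17)
   = 1 / (1 + 40.738 + 0.67608) = 1/42.414 = 0.02358
[CO3²⁻] = α₂ × DIC = 0.02358 × 1.72 = 0.0406 mmol/kg

[CO3²⁻] = 0.0406 mmol/kg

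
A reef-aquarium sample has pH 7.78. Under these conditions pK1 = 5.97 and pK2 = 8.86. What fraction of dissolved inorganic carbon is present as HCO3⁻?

α₁ = 1 / (1 + [H⁺]/K1 + K2/[H⁺]) = 1 / (1 + 10^-1.81 + 10^-1.08)
   = 1 / (1 + 0.015488 + 0.083176) = 1/1.0987 = 0.9102

α₁ = 0.910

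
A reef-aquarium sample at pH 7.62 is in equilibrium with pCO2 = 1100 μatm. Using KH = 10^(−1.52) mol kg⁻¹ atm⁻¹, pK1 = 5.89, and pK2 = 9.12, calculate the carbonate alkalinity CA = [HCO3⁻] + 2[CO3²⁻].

CA = 1.90 mmol/kg

[CO2*] = KH · pCO2 = 10^(−1.52) × 1100×10^-6 = 3.322×10^-5 mol/kg
α₀ = 1/(1 + K1/[H⁺] + K1K2/[H⁺]²) = 1/(1 + 10^+1.73 + 10^+0.23) = 0.01773
DIC = [CO2*]/α₀ = 3.322×10^-5 / 0.01773 = 1.874 mmol/kg
CA = (α₁ + 2α₂)·DIC = (0.9522 + 2×0.03011) × 1.874 = 1.90 mmol/kg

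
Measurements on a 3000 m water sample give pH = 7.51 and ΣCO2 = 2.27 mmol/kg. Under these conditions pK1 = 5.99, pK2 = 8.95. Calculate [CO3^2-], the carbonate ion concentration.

α₂ = 1 / (1 + [H⁺]/K2 + [H⁺]²/(K1K2)) = 1 / (1 + 10^+1.44 + 10^-0.08)
   = 1 / (1 + 27.542 + 0.83176) = 1/29.374 = 0.03404
[CO3²⁻] = α₂ × DIC = 0.03404 × 2.27 = 0.0773 mmol/kg

[CO3²⁻] = 0.0773 mmol/kg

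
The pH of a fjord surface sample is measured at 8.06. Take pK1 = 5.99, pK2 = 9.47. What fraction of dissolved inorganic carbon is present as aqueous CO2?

α₀ = 0.00813

α₀ = 1 / (1 + K1/[H⁺] + K1K2/[H⁺]²) = 1 / (1 + 10^+2.07 + 10^+0.66)
   = 1 / (1 + 117.49 + 4.5709) = 1/123.06 = 0.008126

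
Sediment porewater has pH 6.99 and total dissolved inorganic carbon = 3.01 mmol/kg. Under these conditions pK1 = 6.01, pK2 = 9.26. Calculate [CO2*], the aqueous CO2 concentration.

α₀ = 1 / (1 + K1/[H⁺] + K1K2/[H⁺]²) = 1 / (1 + 10^+0.98 + 10^-1.29)
   = 1 / (1 + 9.5499 + 0.051286) = 1/10.601 = 0.09433
[CO2*] = α₀ × DIC = 0.09433 × 3.01 = 0.284 mmol/kg

[CO2*] = 0.284 mmol/kg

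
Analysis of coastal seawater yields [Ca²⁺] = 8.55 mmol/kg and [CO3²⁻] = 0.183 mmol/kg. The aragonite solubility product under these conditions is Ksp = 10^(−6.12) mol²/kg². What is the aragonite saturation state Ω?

Ω = 2.06

Ksp = 10^(−6.12) = 7.586×10^-7
Ω = [Ca²⁺][CO3²⁻]/Ksp = (8.55×10^-3)(0.183×10^-3) / 7.586×10^-7 = 2.06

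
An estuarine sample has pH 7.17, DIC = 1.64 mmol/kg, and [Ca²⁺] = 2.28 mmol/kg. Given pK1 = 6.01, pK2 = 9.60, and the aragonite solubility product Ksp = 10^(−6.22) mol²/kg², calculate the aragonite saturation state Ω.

Ω = 0.0215

α₂ = 1 / (1 + [H⁺]/K2 + [H⁺]²/(K1K2)) = 1 / (1 + 10^+2.43 + 10^+1.27)
   = 1 / (1 + 269.15 + 18.621) = 1/288.77 = 0.003463
[CO3²⁻] = α₂ × DIC = 0.003463 × 1.64 = 0.005679 mmol/kg = 5.679 μmol/kg
Ksp = 10^(−6.22) = 6.026×10^-7
Ω = [Ca²⁺][CO3²⁻]/Ksp = (2.28×10^-3)(5.679×10^-6) / 6.026×10^-7 = 0.0215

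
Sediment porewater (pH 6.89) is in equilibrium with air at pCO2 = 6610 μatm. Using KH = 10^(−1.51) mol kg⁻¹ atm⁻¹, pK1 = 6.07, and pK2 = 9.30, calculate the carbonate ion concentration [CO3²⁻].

[CO2*] = KH · pCO2 = 10^(−1.51) × 6610×10^-6 = 2.043×10^-4 mol/kg
α₀ = 1/(1 + K1/[H⁺] + K1K2/[H⁺]²) = 1/(1 + 10^+0.82 + 10^-1.59) = 0.1310
DIC = [CO2*]/α₀ = 2.043×10^-4 / 0.1310 = 1.559 mmol/kg
[CO3²⁻] = α₂·DIC; α₂ = 0.003368, so [CO3²⁻] = 0.003368 × 1.559 = 0.00525 mmol/kg = 5.25 μmol/kg

[CO3²⁻] = 5.25 μmol/kg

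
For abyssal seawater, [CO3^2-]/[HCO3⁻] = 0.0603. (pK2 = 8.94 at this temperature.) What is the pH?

From K2 = [H⁺][CO3^2-]/[HCO3⁻]:  pH = pK2 + log₁₀([CO3^2-]/[HCO3⁻])
log₁₀(0.0603) = -1.220
pH = 8.94 + (-1.220) = 7.72

pH = 7.72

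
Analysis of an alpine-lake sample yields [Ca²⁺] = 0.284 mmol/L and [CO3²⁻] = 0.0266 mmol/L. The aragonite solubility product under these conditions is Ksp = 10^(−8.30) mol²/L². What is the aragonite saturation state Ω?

Ksp = 10^(−8.30) = 5.012×10^-9
Ω = [Ca²⁺][CO3²⁻]/Ksp = (0.284×10^-3)(0.0266×10^-3) / 5.012×10^-9 = 1.51

Ω = 1.51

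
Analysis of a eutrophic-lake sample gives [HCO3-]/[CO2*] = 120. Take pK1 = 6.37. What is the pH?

From K1 = [H⁺][HCO3-]/[CO2*]:  pH = pK1 + log₁₀([HCO3-]/[CO2*])
log₁₀(120) = +2.079
pH = 6.37 + (+2.079) = 8.45

pH = 8.45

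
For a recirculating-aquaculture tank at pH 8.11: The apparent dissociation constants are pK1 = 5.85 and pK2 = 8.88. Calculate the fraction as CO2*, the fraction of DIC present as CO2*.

α₀ = 1 / (1 + K1/[H⁺] + K1K2/[H⁺]²) = 1 / (1 + 10^+2.26 + 10^+1.49)
   = 1 / (1 + 181.97 + 30.903) = 1/213.87 = 0.004676

α₀ = 0.00468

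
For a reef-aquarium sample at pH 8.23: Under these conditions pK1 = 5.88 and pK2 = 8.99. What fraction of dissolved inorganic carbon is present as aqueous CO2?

α₀ = 1 / (1 + K1/[H⁺] + K1K2/[H⁺]²) = 1 / (1 + 10^+2.35 + 10^+1.59)
   = 1 / (1 + 223.87 + 38.905) = 1/263.78 = 0.003791

α₀ = 0.00379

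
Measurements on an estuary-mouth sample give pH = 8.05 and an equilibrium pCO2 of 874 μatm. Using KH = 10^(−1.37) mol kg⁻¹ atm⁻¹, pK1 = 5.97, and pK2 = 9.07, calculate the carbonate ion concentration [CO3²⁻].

[CO3²⁻] = 0.428 mmol/kg

[CO2*] = KH · pCO2 = 10^(−1.37) × 874×10^-6 = 3.728×10^-5 mol/kg
α₀ = 1/(1 + K1/[H⁺] + K1K2/[H⁺]²) = 1/(1 + 10^+2.08 + 10^+1.06) = 0.007535
DIC = [CO2*]/α₀ = 3.728×10^-5 / 0.007535 = 4.948 mmol/kg
[CO3²⁻] = α₂·DIC; α₂ = 0.08652, so [CO3²⁻] = 0.08652 × 4.948 = 0.428 mmol/kg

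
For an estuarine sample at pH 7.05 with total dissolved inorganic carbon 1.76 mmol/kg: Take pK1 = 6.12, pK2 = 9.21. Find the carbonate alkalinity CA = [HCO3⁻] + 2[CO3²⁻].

CA = [HCO3⁻] + 2[CO3²⁻] = (α₁ + 2α₂)·DIC
At pH 7.05: [H⁺]/K1 = 10^-0.93 = 0.11749, K2/[H⁺] = 10^-2.16 = 0.0069183
α₁ = 1/(1 + 0.11749 + 0.0069183) = 1/1.1244 = 0.8894; α₂ = α₁·K2/[H⁺] = 0.006153
α₁ + 2α₂ = 0.9017
CA = 0.9017 × 1.76 = 1.59 mmol/kg

CA = 1.59 mmol/kg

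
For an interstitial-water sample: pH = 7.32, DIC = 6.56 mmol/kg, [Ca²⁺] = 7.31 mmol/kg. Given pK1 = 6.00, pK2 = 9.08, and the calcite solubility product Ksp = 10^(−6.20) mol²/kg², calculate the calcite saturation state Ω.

Ω = 1.24

α₂ = 1 / (1 + [H⁺]/K2 + [H⁺]²/(K1K2)) = 1 / (1 + 10^+1.76 + 10^+0.44)
   = 1 / (1 + 57.544 + 2.7542) = 1/61.298 = 0.01631
[CO3²⁻] = α₂ × DIC = 0.01631 × 6.56 = 0.1070 mmol/kg
Ksp = 10^(−6.20) = 6.310×10^-7
Ω = [Ca²⁺][CO3²⁻]/Ksp = (7.31×10^-3)(1.070×10^-4) / 6.310×10^-7 = 1.24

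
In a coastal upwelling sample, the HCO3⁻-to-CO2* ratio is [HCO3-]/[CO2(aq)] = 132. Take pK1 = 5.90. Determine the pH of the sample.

From K1 = [H⁺][HCO3-]/[CO2(aq)]:  pH = pK1 + log₁₀([HCO3-]/[CO2(aq)])
log₁₀(132) = +2.121
pH = 5.90 + (+2.121) = 8.02

pH = 8.02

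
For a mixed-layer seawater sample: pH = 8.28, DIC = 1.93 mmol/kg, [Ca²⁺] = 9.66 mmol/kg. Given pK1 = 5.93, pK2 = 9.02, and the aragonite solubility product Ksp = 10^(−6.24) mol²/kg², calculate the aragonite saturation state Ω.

Ω = 4.97

α₂ = 1 / (1 + [H⁺]/K2 + [H⁺]²/(K1K2)) = 1 / (1 + 10^+0.74 + 10^-1.61)
   = 1 / (1 + 5.4954 + 0.024547) = 1/6.5200 = 0.1534
[CO3²⁻] = α₂ × DIC = 0.1534 × 1.93 = 0.2960 mmol/kg
Ksp = 10^(−6.24) = 5.754×10^-7
Ω = [Ca²⁺][CO3²⁻]/Ksp = (9.66×10^-3)(2.960×10^-4) / 5.754×10^-7 = 4.97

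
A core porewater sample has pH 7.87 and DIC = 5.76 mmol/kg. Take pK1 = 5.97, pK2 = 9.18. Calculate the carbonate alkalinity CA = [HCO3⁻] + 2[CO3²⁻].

CA = [HCO3⁻] + 2[CO3²⁻] = (α₁ + 2α₂)·DIC
At pH 7.87: [H⁺]/K1 = 10^-1.90 = 0.012589, K2/[H⁺] = 10^-1.31 = 0.048978
α₁ = 1/(1 + 0.012589 + 0.048978) = 1/1.0616 = 0.9420; α₂ = α₁·K2/[H⁺] = 0.04614
α₁ + 2α₂ = 1.0343
CA = 1.0343 × 5.76 = 5.96 mmol/kg

CA = 5.96 mmol/kg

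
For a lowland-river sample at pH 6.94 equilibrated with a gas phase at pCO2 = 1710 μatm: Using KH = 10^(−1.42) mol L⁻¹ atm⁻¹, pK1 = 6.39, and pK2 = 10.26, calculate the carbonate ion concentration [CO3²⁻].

[CO2*] = KH · pCO2 = 10^(−1.42) × 1710×10^-6 = 6.501×10^-5 mol/L
α₀ = 1/(1 + K1/[H⁺] + K1K2/[H⁺]²) = 1/(1 + 10^+0.55 + 10^-2.77) = 0.2198
DIC = [CO2*]/α₀ = 6.501×10^-5 / 0.2198 = 0.2958 mmol/L
[CO3²⁻] = α₂·DIC; α₂ = 0.0003733, so [CO3²⁻] = 0.0003733 × 0.2958 = 0.000110 mmol/L = 0.110 μmol/L

[CO3²⁻] = 0.110 μmol/L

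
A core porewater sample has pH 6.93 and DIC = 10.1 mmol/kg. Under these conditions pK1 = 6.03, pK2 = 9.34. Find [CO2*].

[CO2*] = 1.13 mmol/kg

α₀ = 1 / (1 + K1/[H⁺] + K1K2/[H⁺]²) = 1 / (1 + 10^+0.90 + 10^-1.51)
   = 1 / (1 + 7.9433 + 0.030903) = 1/8.9742 = 0.1114
[CO2*] = α₀ × DIC = 0.1114 × 10.1 = 1.13 mmol/kg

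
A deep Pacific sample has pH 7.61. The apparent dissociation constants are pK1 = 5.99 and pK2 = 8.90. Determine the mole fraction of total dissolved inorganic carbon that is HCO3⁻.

α₁ = 1 / (1 + [H⁺]/K1 + K2/[H⁺]) = 1 / (1 + 10^-1.62 + 10^-1.29)
   = 1 / (1 + 0.023988 + 0.051286) = 1/1.0753 = 0.9300

α₁ = 0.930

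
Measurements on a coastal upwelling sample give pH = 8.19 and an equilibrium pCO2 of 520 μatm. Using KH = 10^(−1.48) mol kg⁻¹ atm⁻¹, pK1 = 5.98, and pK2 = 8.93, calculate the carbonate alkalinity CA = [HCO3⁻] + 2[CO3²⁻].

CA = 3.81 mmol/kg

[CO2*] = KH · pCO2 = 10^(−1.48) × 520×10^-6 = 1.722×10^-5 mol/kg
α₀ = 1/(1 + K1/[H⁺] + K1K2/[H⁺]²) = 1/(1 + 10^+2.21 + 10^+1.47) = 0.005190
DIC = [CO2*]/α₀ = 1.722×10^-5 / 0.005190 = 3.318 mmol/kg
CA = (α₁ + 2α₂)·DIC = (0.8417 + 2×0.1532) × 3.318 = 3.81 mmol/kg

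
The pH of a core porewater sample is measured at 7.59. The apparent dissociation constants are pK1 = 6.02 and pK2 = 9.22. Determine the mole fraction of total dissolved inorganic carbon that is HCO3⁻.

α₁ = 0.952

α₁ = 1 / (1 + [H⁺]/K1 + K2/[H⁺]) = 1 / (1 + 10^-1.57 + 10^-1.63)
   = 1 / (1 + 0.026915 + 0.023442) = 1/1.0504 = 0.9521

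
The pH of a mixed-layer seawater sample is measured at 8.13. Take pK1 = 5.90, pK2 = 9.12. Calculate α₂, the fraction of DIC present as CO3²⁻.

α₂ = 0.0923

α₂ = 1 / (1 + [H⁺]/K2 + [H⁺]²/(K1K2)) = 1 / (1 + 10^+0.99 + 10^-1.24)
   = 1 / (1 + 9.7724 + 0.057544) = 1/10.830 = 0.09234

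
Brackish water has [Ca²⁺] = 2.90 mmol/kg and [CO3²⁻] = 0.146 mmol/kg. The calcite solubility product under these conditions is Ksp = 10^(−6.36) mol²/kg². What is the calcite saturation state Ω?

Ω = 0.970

Ksp = 10^(−6.36) = 4.365×10^-7
Ω = [Ca²⁺][CO3²⁻]/Ksp = (2.90×10^-3)(0.146×10^-3) / 4.365×10^-7 = 0.970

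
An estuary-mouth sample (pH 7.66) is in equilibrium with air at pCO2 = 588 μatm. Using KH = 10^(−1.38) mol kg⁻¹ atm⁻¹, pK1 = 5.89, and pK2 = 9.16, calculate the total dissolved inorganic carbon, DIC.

DIC = 1.51 mmol/kg

[CO2*] = KH · pCO2 = 10^(−1.38) × 588×10^-6 = 2.451×10^-5 mol/kg
α₀ = 1/(1 + K1/[H⁺] + K1K2/[H⁺]²) = 1/(1 + 10^+1.77 + 10^+0.27) = 0.01620
DIC = [CO2*]/α₀ = 2.451×10^-5 / 0.01620 = 1.51 mmol/kg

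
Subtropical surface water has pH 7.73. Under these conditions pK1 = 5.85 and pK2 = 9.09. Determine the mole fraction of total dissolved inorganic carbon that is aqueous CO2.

α₀ = 0.0125

α₀ = 1 / (1 + K1/[H⁺] + K1K2/[H⁺]²) = 1 / (1 + 10^+1.88 + 10^+0.52)
   = 1 / (1 + 75.858 + 3.3113) = 1/80.169 = 0.01247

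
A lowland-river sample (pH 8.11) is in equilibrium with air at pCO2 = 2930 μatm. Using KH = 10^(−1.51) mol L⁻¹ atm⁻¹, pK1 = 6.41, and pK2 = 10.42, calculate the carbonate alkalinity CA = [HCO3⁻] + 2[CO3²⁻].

CA = 4.58 mmol/L

[CO2*] = KH · pCO2 = 10^(−1.51) × 2930×10^-6 = 9.055×10^-5 mol/L
α₀ = 1/(1 + K1/[H⁺] + K1K2/[H⁺]²) = 1/(1 + 10^+1.70 + 10^-0.61) = 0.01947
DIC = [CO2*]/α₀ = 9.055×10^-5 / 0.01947 = 4.651 mmol/L
CA = (α₁ + 2α₂)·DIC = (0.9758 + 2×0.004779) × 4.651 = 4.58 mmol/L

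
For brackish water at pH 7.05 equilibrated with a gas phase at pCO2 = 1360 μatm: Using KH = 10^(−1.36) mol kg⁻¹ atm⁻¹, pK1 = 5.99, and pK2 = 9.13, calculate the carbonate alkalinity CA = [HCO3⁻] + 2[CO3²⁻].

CA = 0.693 mmol/kg

[CO2*] = KH · pCO2 = 10^(−1.36) × 1360×10^-6 = 5.937×10^-5 mol/kg
α₀ = 1/(1 + K1/[H⁺] + K1K2/[H⁺]²) = 1/(1 + 10^+1.06 + 10^-1.02) = 0.07951
DIC = [CO2*]/α₀ = 5.937×10^-5 / 0.07951 = 0.7467 mmol/kg
CA = (α₁ + 2α₂)·DIC = (0.9129 + 2×0.007593) × 0.7467 = 0.693 mmol/kg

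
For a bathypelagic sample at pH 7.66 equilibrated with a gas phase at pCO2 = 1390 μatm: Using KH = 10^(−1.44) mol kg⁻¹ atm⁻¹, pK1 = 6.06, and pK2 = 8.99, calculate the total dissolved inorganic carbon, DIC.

[CO2*] = KH · pCO2 = 10^(−1.44) × 1390×10^-6 = 5.047×10^-5 mol/kg
α₀ = 1/(1 + K1/[H⁺] + K1K2/[H⁺]²) = 1/(1 + 10^+1.60 + 10^+0.27) = 0.02343
DIC = [CO2*]/α₀ = 5.047×10^-5 / 0.02343 = 2.15 mmol/kg

DIC = 2.15 mmol/kg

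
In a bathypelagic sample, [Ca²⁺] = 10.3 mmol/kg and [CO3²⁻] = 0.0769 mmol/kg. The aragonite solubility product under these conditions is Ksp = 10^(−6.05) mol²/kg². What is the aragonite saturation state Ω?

Ω = 0.889

Ksp = 10^(−6.05) = 8.913×10^-7
Ω = [Ca²⁺][CO3²⁻]/Ksp = (10.3×10^-3)(0.0769×10^-3) / 8.913×10^-7 = 0.889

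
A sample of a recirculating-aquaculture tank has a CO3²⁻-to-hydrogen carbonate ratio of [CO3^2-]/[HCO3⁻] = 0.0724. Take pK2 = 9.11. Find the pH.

From K2 = [H⁺][CO3^2-]/[HCO3⁻]:  pH = pK2 + log₁₀([CO3^2-]/[HCO3⁻])
log₁₀(0.0724) = -1.140
pH = 9.11 + (-1.140) = 7.97

pH = 7.97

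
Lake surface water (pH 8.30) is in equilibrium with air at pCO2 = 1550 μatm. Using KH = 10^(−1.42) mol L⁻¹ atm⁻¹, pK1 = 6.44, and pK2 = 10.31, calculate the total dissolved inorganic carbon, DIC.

DIC = 4.37 mmol/L

[CO2*] = KH · pCO2 = 10^(−1.42) × 1550×10^-6 = 5.893×10^-5 mol/L
α₀ = 1/(1 + K1/[H⁺] + K1K2/[H⁺]²) = 1/(1 + 10^+1.86 + 10^-0.15) = 0.01349
DIC = [CO2*]/α₀ = 5.893×10^-5 / 0.01349 = 4.37 mmol/L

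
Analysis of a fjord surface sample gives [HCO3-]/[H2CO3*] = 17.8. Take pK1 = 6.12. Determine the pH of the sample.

From K1 = [H⁺][HCO3-]/[H2CO3*]:  pH = pK1 + log₁₀([HCO3-]/[H2CO3*])
log₁₀(17.8) = +1.250
pH = 6.12 + (+1.250) = 7.37

pH = 7.37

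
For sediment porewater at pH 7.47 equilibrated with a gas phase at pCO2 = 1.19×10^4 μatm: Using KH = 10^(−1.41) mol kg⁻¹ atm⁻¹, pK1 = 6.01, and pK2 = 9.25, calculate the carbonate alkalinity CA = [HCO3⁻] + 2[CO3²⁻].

[CO2*] = KH · pCO2 = 10^(−1.41) × 1.19×10^4×10^-6 = 4.630×10^-4 mol/kg
α₀ = 1/(1 + K1/[H⁺] + K1K2/[H⁺]²) = 1/(1 + 10^+1.46 + 10^-0.32) = 0.03298
DIC = [CO2*]/α₀ = 4.630×10^-4 / 0.03298 = 14.04 mmol/kg
CA = (α₁ + 2α₂)·DIC = (0.9512 + 2×0.01579) × 14.04 = 13.8 mmol/kg

CA = 13.8 mmol/kg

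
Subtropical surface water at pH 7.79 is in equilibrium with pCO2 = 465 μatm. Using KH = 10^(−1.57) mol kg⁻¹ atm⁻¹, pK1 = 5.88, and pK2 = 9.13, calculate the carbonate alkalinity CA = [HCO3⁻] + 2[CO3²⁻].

CA = 1.11 mmol/kg

[CO2*] = KH · pCO2 = 10^(−1.57) × 465×10^-6 = 1.252×10^-5 mol/kg
α₀ = 1/(1 + K1/[H⁺] + K1K2/[H⁺]²) = 1/(1 + 10^+1.91 + 10^+0.57) = 0.01163
DIC = [CO2*]/α₀ = 1.252×10^-5 / 0.01163 = 1.076 mmol/kg
CA = (α₁ + 2α₂)·DIC = (0.9452 + 2×0.04320) × 1.076 = 1.11 mmol/kg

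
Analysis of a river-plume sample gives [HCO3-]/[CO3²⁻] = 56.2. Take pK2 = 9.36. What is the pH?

From K2 = [H⁺][CO3²⁻]/[HCO3-]:  pH = pK2 − log₁₀([HCO3-]/[CO3²⁻])
log₁₀(56.2) = +1.750
pH = 9.36 − (+1.750) = 7.61

pH = 7.61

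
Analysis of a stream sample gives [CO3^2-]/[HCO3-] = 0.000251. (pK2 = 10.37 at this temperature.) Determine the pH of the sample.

pH = 6.77

From K2 = [H⁺][CO3^2-]/[HCO3-]:  pH = pK2 + log₁₀([CO3^2-]/[HCO3-])
log₁₀(0.000251) = -3.600
pH = 10.37 + (-3.600) = 6.77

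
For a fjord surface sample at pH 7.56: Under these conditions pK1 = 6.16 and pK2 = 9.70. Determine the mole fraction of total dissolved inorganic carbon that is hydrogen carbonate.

α₁ = 1 / (1 + [H⁺]/K1 + K2/[H⁺]) = 1 / (1 + 10^-1.40 + 10^-2.14)
   = 1 / (1 + 0.039811 + 0.0072444) = 1/1.0471 = 0.9551

α₁ = 0.955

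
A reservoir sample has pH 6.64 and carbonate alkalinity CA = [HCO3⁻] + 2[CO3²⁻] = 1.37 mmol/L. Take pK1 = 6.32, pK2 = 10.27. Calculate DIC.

CA = [HCO3⁻] + 2[CO3²⁻] = (α₁ + 2α₂)·DIC
At pH 6.64: [H⁺]/K1 = 10^-0.32 = 0.47863, K2/[H⁺] = 10^-3.63 = 0.00023442
α₁ = 1/(1 + 0.47863 + 0.00023442) = 1/1.4789 = 0.6762; α₂ = α₁·K2/[H⁺] = 0.0001585
α₁ + 2α₂ = 0.6765
DIC = CA / (α₁ + 2α₂) = 1.37 / 0.6765 = 2.03 mmol/L

DIC = 2.03 mmol/L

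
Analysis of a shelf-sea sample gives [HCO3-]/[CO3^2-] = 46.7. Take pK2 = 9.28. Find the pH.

From K2 = [H⁺][CO3^2-]/[HCO3-]:  pH = pK2 − log₁₀([HCO3-]/[CO3^2-])
log₁₀(46.7) = +1.669
pH = 9.28 − (+1.669) = 7.61

pH = 7.61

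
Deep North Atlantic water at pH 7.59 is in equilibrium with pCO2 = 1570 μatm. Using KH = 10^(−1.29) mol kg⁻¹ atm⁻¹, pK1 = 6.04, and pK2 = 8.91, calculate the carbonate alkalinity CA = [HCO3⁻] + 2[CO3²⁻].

CA = 3.13 mmol/kg

[CO2*] = KH · pCO2 = 10^(−1.29) × 1570×10^-6 = 8.052×10^-5 mol/kg
α₀ = 1/(1 + K1/[H⁺] + K1K2/[H⁺]²) = 1/(1 + 10^+1.55 + 10^+0.23) = 0.02619
DIC = [CO2*]/α₀ = 8.052×10^-5 / 0.02619 = 3.074 mmol/kg
CA = (α₁ + 2α₂)·DIC = (0.9293 + 2×0.04448) × 3.074 = 3.13 mmol/kg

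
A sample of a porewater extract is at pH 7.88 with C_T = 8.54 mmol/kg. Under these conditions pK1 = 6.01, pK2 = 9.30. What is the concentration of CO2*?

[CO2*] = 0.110 mmol/kg

α₀ = 1 / (1 + K1/[H⁺] + K1K2/[H⁺]²) = 1 / (1 + 10^+1.87 + 10^+0.45)
   = 1 / (1 + 74.131 + 2.8184) = 1/77.949 = 0.01283
[CO2*] = α₀ × DIC = 0.01283 × 8.54 = 0.110 mmol/kg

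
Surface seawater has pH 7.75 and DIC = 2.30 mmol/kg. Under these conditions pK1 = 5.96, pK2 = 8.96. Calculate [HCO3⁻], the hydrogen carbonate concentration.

α₁ = 1 / (1 + [H⁺]/K1 + K2/[H⁺]) = 1 / (1 + 10^-1.79 + 10^-1.21)
   = 1 / (1 + 0.016218 + 0.061660) = 1/1.0779 = 0.9277
[HCO3⁻] = α₁ × DIC = 0.9277 × 2.30 = 2.13 mmol/kg

[HCO3⁻] = 2.13 mmol/kg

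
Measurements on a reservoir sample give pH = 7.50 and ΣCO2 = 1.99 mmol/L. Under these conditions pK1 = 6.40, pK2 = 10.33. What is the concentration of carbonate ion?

[CO3²⁻] = 2.72 μmol/L

α₂ = 1 / (1 + [H⁺]/K2 + [H⁺]²/(K1K2)) = 1 / (1 + 10^+2.83 + 10^+1.73)
   = 1 / (1 + 676.08 + 53.703) = 1/730.79 = 0.001368
[CO3²⁻] = α₂ × DIC = 0.001368 × 1.99 = 0.00272 mmol/L = 2.72 μmol/L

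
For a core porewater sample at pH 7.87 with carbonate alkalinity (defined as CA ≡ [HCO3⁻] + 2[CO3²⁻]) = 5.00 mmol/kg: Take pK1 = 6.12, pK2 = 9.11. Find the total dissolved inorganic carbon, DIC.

DIC = 4.82 mmol/kg

CA = [HCO3⁻] + 2[CO3²⁻] = (α₁ + 2α₂)·DIC
At pH 7.87: [H⁺]/K1 = 10^-1.75 = 0.017783, K2/[H⁺] = 10^-1.24 = 0.057544
α₁ = 1/(1 + 0.017783 + 0.057544) = 1/1.0753 = 0.9299; α₂ = α₁·K2/[H⁺] = 0.05351
α₁ + 2α₂ = 1.0370
DIC = CA / (α₁ + 2α₂) = 5.00 / 1.0370 = 4.82 mmol/kg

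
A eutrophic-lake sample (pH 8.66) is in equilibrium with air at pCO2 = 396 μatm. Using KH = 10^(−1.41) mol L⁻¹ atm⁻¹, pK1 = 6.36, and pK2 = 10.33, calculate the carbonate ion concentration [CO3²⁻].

[CO3²⁻] = 0.0657 mmol/L

[CO2*] = KH · pCO2 = 10^(−1.41) × 396×10^-6 = 1.541×10^-5 mol/L
α₀ = 1/(1 + K1/[H⁺] + K1K2/[H⁺]²) = 1/(1 + 10^+2.30 + 10^+0.63) = 0.004883
DIC = [CO2*]/α₀ = 1.541×10^-5 / 0.004883 = 3.155 mmol/L
[CO3²⁻] = α₂·DIC; α₂ = 0.02083, so [CO3²⁻] = 0.02083 × 3.155 = 0.0657 mmol/L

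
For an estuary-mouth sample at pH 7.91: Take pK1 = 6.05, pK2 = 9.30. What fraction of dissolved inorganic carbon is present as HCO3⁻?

α₁ = 1 / (1 + [H⁺]/K1 + K2/[H⁺]) = 1 / (1 + 10^-1.86 + 10^-1.39)
   = 1 / (1 + 0.013804 + 0.040738) = 1/1.0545 = 0.9483

α₁ = 0.948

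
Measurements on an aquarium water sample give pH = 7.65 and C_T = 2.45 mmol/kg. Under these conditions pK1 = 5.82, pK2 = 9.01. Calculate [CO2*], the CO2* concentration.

α₀ = 1 / (1 + K1/[H⁺] + K1K2/[H⁺]²) = 1 / (1 + 10^+1.83 + 10^+0.47)
   = 1 / (1 + 67.608 + 2.9512) = 1/71.560 = 0.01397
[CO2*] = α₀ × DIC = 0.01397 × 2.45 = 0.0342 mmol/kg

[CO2*] = 0.0342 mmol/kg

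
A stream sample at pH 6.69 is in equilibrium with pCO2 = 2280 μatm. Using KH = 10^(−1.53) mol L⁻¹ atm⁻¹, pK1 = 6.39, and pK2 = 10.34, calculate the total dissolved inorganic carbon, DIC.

DIC = 0.202 mmol/L

[CO2*] = KH · pCO2 = 10^(−1.53) × 2280×10^-6 = 6.729×10^-5 mol/L
α₀ = 1/(1 + K1/[H⁺] + K1K2/[H⁺]²) = 1/(1 + 10^+0.30 + 10^-3.35) = 0.3338
DIC = [CO2*]/α₀ = 6.729×10^-5 / 0.3338 = 0.202 mmol/L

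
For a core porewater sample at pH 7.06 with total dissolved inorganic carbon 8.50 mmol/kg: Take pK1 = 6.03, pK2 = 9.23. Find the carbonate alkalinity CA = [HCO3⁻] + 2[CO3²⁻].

CA = 7.83 mmol/kg

CA = [HCO3⁻] + 2[CO3²⁻] = (α₁ + 2α₂)·DIC
At pH 7.06: [H⁺]/K1 = 10^-1.03 = 0.093325, K2/[H⁺] = 10^-2.17 = 0.0067608
α₁ = 1/(1 + 0.093325 + 0.0067608) = 1/1.1001 = 0.9090; α₂ = α₁·K2/[H⁺] = 0.006146
α₁ + 2α₂ = 0.9213
CA = 0.9213 × 8.50 = 7.83 mmol/kg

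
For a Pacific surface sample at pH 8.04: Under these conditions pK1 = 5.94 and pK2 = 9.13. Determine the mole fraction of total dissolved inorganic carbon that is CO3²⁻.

α₂ = 1 / (1 + [H⁺]/K2 + [H⁺]²/(K1K2)) = 1 / (1 + 10^+1.09 + 10^-1.01)
   = 1 / (1 + 12.303 + 0.097724) = 1/13.400 = 0.07462

α₂ = 0.0746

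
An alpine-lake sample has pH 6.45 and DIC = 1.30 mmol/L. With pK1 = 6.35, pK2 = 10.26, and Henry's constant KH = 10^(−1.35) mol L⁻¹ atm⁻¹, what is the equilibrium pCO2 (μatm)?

pCO2 = 1.29×10^4 μatm

α₀ = 1 / (1 + K1/[H⁺] + K1K2/[H⁺]²) = 1 / (1 + 10^+0.10 + 10^-3.71)
   = 1 / (1 + 1.2589 + 0.00019498) = 1/2.2591 = 0.4427
[CO2*] = α₀ × DIC = 0.4427 × 1.30 = 0.5754 mmol/L
pCO2 = [CO2*]/KH = 5.754×10^-4 / 4.467×10^-2 = 1.29×10^4 μatm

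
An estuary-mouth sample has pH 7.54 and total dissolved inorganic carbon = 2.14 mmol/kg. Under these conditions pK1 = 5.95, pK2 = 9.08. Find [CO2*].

α₀ = 1 / (1 + K1/[H⁺] + K1K2/[H⁺]²) = 1 / (1 + 10^+1.59 + 10^+0.05)
   = 1 / (1 + 38.905 + 1.1220) = 1/41.027 = 0.02437
[CO2*] = α₀ × DIC = 0.02437 × 2.14 = 0.0522 mmol/kg

[CO2*] = 0.0522 mmol/kg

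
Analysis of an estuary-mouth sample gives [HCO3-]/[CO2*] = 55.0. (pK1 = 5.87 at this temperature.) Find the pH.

pH = 7.61

From K1 = [H⁺][HCO3-]/[CO2*]:  pH = pK1 + log₁₀([HCO3-]/[CO2*])
log₁₀(55.0) = +1.740
pH = 5.87 + (+1.740) = 7.61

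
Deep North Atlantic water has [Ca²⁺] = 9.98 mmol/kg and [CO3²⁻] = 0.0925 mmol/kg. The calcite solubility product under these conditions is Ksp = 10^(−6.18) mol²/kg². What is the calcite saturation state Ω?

Ksp = 10^(−6.18) = 6.607×10^-7
Ω = [Ca²⁺][CO3²⁻]/Ksp = (9.98×10^-3)(0.0925×10^-3) / 6.607×10^-7 = 1.40

Ω = 1.40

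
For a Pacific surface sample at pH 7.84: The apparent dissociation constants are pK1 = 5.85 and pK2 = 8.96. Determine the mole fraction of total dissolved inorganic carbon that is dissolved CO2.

α₀ = 1 / (1 + K1/[H⁺] + K1K2/[H⁺]²) = 1 / (1 + 10^+1.99 + 10^+0.87)
   = 1 / (1 + 97.724 + 7.4131) = 1/106.14 = 0.009422

α₀ = 0.00942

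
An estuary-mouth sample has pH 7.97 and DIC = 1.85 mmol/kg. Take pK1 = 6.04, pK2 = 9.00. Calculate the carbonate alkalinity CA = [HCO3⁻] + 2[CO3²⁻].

CA = [HCO3⁻] + 2[CO3²⁻] = (α₁ + 2α₂)·DIC
At pH 7.97: [H⁺]/K1 = 10^-1.93 = 0.011749, K2/[H⁺] = 10^-1.03 = 0.093325
α₁ = 1/(1 + 0.011749 + 0.093325) = 1/1.1051 = 0.9049; α₂ = α₁·K2/[H⁺] = 0.08445
α₁ + 2α₂ = 1.0738
CA = 1.0738 × 1.85 = 1.99 mmol/kg

CA = 1.99 mmol/kg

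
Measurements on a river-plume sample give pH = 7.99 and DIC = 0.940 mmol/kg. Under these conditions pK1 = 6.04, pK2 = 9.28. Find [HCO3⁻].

[HCO3⁻] = 0.885 mmol/kg

α₁ = 1 / (1 + [H⁺]/K1 + K2/[H⁺]) = 1 / (1 + 10^-1.95 + 10^-1.29)
   = 1 / (1 + 0.011220 + 0.051286) = 1/1.0625 = 0.9412
[HCO3⁻] = α₁ × DIC = 0.9412 × 0.940 = 0.885 mmol/kg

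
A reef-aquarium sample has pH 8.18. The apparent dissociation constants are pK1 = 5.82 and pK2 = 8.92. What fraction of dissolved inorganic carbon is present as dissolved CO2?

α₀ = 0.00368

α₀ = 1 / (1 + K1/[H⁺] + K1K2/[H⁺]²) = 1 / (1 + 10^+2.36 + 10^+1.62)
   = 1 / (1 + 229.09 + 41.687) = 1/271.77 = 0.003680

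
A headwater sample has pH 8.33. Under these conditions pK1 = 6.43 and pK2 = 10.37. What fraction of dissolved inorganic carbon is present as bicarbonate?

α₁ = 0.979

α₁ = 1 / (1 + [H⁺]/K1 + K2/[H⁺]) = 1 / (1 + 10^-1.90 + 10^-2.04)
   = 1 / (1 + 0.012589 + 0.0091201) = 1/1.0217 = 0.9788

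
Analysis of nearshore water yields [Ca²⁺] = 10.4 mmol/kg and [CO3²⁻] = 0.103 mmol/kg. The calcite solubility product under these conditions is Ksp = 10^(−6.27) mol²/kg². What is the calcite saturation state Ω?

Ksp = 10^(−6.27) = 5.370×10^-7
Ω = [Ca²⁺][CO3²⁻]/Ksp = (10.4×10^-3)(0.103×10^-3) / 5.370×10^-7 = 1.99

Ω = 1.99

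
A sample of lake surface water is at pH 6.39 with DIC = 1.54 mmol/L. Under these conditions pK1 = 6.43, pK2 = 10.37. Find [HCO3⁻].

α₁ = 1 / (1 + [H⁺]/K1 + K2/[H⁺]) = 1 / (1 + 10^+0.04 + 10^-3.98)
   = 1 / (1 + 1.0965 + 0.00010471) = 1/2.0966 = 0.4770
[HCO3⁻] = α₁ × DIC = 0.4770 × 1.54 = 0.735 mmol/L

[HCO3⁻] = 0.735 mmol/L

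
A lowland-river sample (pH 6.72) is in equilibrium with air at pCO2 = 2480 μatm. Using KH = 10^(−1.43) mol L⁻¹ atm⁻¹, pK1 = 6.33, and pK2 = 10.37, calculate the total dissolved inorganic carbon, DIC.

[CO2*] = KH · pCO2 = 10^(−1.43) × 2480×10^-6 = 9.214×10^-5 mol/L
α₀ = 1/(1 + K1/[H⁺] + K1K2/[H⁺]²) = 1/(1 + 10^+0.39 + 10^-3.26) = 0.2894
DIC = [CO2*]/α₀ = 9.214×10^-5 / 0.2894 = 0.318 mmol/L

DIC = 0.318 mmol/L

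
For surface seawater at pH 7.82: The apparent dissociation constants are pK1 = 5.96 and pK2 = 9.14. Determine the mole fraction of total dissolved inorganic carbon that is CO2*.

α₀ = 1 / (1 + K1/[H⁺] + K1K2/[H⁺]²) = 1 / (1 + 10^+1.86 + 10^+0.54)
   = 1 / (1 + 72.444 + 3.4674) = 1/76.911 = 0.01300

α₀ = 0.0130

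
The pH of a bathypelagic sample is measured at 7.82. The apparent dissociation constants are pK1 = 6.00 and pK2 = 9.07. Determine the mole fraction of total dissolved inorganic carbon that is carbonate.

α₂ = 1 / (1 + [H⁺]/K2 + [H⁺]²/(K1K2)) = 1 / (1 + 10^+1.25 + 10^-0.57)
   = 1 / (1 + 17.783 + 0.26915) = 1/19.052 = 0.05249

α₂ = 0.0525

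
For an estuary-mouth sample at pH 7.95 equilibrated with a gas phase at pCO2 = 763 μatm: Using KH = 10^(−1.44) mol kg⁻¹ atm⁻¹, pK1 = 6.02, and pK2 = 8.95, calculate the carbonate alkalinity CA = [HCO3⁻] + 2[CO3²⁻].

CA = 2.83 mmol/kg

[CO2*] = KH · pCO2 = 10^(−1.44) × 763×10^-6 = 2.770×10^-5 mol/kg
α₀ = 1/(1 + K1/[H⁺] + K1K2/[H⁺]²) = 1/(1 + 10^+1.93 + 10^+0.93) = 0.01057
DIC = [CO2*]/α₀ = 2.770×10^-5 / 0.01057 = 2.621 mmol/kg
CA = (α₁ + 2α₂)·DIC = (0.8995 + 2×0.08995) × 2.621 = 2.83 mmol/kg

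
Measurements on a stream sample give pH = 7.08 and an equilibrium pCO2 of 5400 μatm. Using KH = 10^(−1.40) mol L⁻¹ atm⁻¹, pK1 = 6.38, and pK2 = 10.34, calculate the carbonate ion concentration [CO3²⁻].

[CO3²⁻] = 0.592 μmol/L

[CO2*] = KH · pCO2 = 10^(−1.40) × 5400×10^-6 = 2.150×10^-4 mol/L
α₀ = 1/(1 + K1/[H⁺] + K1K2/[H⁺]²) = 1/(1 + 10^+0.70 + 10^-2.56) = 0.1663
DIC = [CO2*]/α₀ = 2.150×10^-4 / 0.1663 = 1.293 mmol/L
[CO3²⁻] = α₂·DIC; α₂ = 0.0004579, so [CO3²⁻] = 0.0004579 × 1.293 = 0.000592 mmol/L = 0.592 μmol/L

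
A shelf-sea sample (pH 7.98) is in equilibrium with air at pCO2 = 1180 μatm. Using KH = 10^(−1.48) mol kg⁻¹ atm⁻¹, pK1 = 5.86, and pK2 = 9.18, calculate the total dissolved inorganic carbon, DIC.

[CO2*] = KH · pCO2 = 10^(−1.48) × 1180×10^-6 = 3.907×10^-5 mol/kg
α₀ = 1/(1 + K1/[H⁺] + K1K2/[H⁺]²) = 1/(1 + 10^+2.12 + 10^+0.92) = 0.007085
DIC = [CO2*]/α₀ = 3.907×10^-5 / 0.007085 = 5.51 mmol/kg

DIC = 5.51 mmol/kg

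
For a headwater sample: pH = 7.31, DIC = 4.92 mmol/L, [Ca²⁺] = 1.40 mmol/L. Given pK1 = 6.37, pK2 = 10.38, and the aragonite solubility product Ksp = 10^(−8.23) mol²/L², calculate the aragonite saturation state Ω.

Ω = 0.892

α₂ = 1 / (1 + [H⁺]/K2 + [H⁺]²/(K1K2)) = 1 / (1 + 10^+3.07 + 10^+2.13)
   = 1 / (1 + 1174.9 + 134.90) = 1/1310.8 = 0.0007629
[CO3²⁻] = α₂ × DIC = 0.0007629 × 4.92 = 0.003753 mmol/L = 3.753 μmol/L
Ksp = 10^(−8.23) = 5.888×10^-9
Ω = [Ca²⁺][CO3²⁻]/Ksp = (1.40×10^-3)(3.753×10^-6) / 5.888×10^-9 = 0.892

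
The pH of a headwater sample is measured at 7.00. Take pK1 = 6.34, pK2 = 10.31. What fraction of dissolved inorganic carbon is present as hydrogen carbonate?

α₁ = 1 / (1 + [H⁺]/K1 + K2/[H⁺]) = 1 / (1 + 10^-0.66 + 10^-3.31)
   = 1 / (1 + 0.21878 + 0.00048978) = 1/1.2193 = 0.8202

α₁ = 0.820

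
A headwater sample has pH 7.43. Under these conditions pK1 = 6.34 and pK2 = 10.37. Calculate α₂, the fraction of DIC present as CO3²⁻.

α₂ = 1 / (1 + [H⁺]/K2 + [H⁺]²/(K1K2)) = 1 / (1 + 10^+2.94 + 10^+1.85)
   = 1 / (1 + 870.96 + 70.795) = 1/942.76 = 0.001061

α₂ = 0.00106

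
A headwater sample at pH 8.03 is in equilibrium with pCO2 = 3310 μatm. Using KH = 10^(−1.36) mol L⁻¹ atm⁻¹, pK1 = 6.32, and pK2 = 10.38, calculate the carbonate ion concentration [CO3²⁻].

[CO3²⁻] = 0.0331 mmol/L

[CO2*] = KH · pCO2 = 10^(−1.36) × 3310×10^-6 = 1.445×10^-4 mol/L
α₀ = 1/(1 + K1/[H⁺] + K1K2/[H⁺]²) = 1/(1 + 10^+1.71 + 10^-0.64) = 0.01904
DIC = [CO2*]/α₀ = 1.445×10^-4 / 0.01904 = 7.588 mmol/L
[CO3²⁻] = α₂·DIC; α₂ = 0.004362, so [CO3²⁻] = 0.004362 × 7.588 = 0.0331 mmol/L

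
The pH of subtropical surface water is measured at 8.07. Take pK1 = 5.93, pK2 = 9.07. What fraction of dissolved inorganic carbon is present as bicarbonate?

α₁ = 1 / (1 + [H⁺]/K1 + K2/[H⁺]) = 1 / (1 + 10^-2.14 + 10^-1.00)
   = 1 / (1 + 0.0072444 + 0.10000) = 1/1.1072 = 0.9031

α₁ = 0.903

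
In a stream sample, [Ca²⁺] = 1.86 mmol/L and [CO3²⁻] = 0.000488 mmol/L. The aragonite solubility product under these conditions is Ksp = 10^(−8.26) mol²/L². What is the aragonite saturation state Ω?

Ω = 0.165

Ksp = 10^(−8.26) = 5.495×10^-9
Ω = [Ca²⁺][CO3²⁻]/Ksp = (1.86×10^-3)(0.000488×10^-3) / 5.495×10^-9 = 0.165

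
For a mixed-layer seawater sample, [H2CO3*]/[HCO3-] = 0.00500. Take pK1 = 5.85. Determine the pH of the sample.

From K1 = [H⁺][HCO3-]/[H2CO3*]:  pH = pK1 − log₁₀([H2CO3*]/[HCO3-])
log₁₀(0.00500) = -2.301
pH = 5.85 − (-2.301) = 8.15

pH = 8.15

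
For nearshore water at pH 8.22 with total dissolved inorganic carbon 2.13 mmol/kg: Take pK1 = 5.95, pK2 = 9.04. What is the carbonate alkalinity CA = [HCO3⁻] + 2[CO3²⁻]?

CA = 2.40 mmol/kg

CA = [HCO3⁻] + 2[CO3²⁻] = (α₁ + 2α₂)·DIC
At pH 8.22: [H⁺]/K1 = 10^-2.27 = 0.0053703, K2/[H⁺] = 10^-0.82 = 0.15136
α₁ = 1/(1 + 0.0053703 + 0.15136) = 1/1.1567 = 0.8645; α₂ = α₁·K2/[H⁺] = 0.1308
α₁ + 2α₂ = 1.1262
CA = 1.1262 × 2.13 = 2.40 mmol/kg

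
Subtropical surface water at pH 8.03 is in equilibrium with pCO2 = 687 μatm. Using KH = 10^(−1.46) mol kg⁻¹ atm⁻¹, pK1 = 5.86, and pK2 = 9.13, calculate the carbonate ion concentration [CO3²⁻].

[CO2*] = KH · pCO2 = 10^(−1.46) × 687×10^-6 = 2.382×10^-5 mol/kg
α₀ = 1/(1 + K1/[H⁺] + K1K2/[H⁺]²) = 1/(1 + 10^+2.17 + 10^+1.07) = 0.006224
DIC = [CO2*]/α₀ = 2.382×10^-5 / 0.006224 = 3.827 mmol/kg
[CO3²⁻] = α₂·DIC; α₂ = 0.07313, so [CO3²⁻] = 0.07313 × 3.827 = 0.280 mmol/kg

[CO3²⁻] = 0.280 mmol/kg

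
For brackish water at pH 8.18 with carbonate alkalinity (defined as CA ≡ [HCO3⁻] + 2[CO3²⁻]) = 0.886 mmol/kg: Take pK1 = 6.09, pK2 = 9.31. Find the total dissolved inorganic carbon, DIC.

CA = [HCO3⁻] + 2[CO3²⁻] = (α₁ + 2α₂)·DIC
At pH 8.18: [H⁺]/K1 = 10^-2.09 = 0.0081283, K2/[H⁺] = 10^-1.13 = 0.074131
α₁ = 1/(1 + 0.0081283 + 0.074131) = 1/1.0823 = 0.9240; α₂ = α₁·K2/[H⁺] = 0.06850
α₁ + 2α₂ = 1.0610
DIC = CA / (α₁ + 2α₂) = 0.886 / 1.0610 = 0.835 mmol/kg

DIC = 0.835 mmol/kg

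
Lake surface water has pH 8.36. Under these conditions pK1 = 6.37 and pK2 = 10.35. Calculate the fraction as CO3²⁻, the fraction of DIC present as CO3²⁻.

α₂ = 0.0100

α₂ = 1 / (1 + [H⁺]/K2 + [H⁺]²/(K1K2)) = 1 / (1 + 10^+1.99 + 10^+0.00)
   = 1 / (1 + 97.724 + 1.0000) = 1/99.724 = 0.01003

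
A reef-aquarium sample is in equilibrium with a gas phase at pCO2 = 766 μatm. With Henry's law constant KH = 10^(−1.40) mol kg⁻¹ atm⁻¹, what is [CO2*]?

[CO2*] = 30.5 μmol/kg

KH = 10^(−1.40) = 3.981×10^-2 mol kg⁻¹ atm⁻¹
[CO2*] = KH · pCO2 = 3.981×10^-2 × 766×10^-6 atm = 3.05×10^-5 mol/kg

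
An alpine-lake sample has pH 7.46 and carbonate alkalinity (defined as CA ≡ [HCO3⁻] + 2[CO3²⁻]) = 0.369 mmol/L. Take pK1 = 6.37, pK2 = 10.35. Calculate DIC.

DIC = 0.398 mmol/L

CA = [HCO3⁻] + 2[CO3²⁻] = (α₁ + 2α₂)·DIC
At pH 7.46: [H⁺]/K1 = 10^-1.09 = 0.081283, K2/[H⁺] = 10^-2.89 = 0.0012882
α₁ = 1/(1 + 0.081283 + 0.0012882) = 1/1.0826 = 0.9237; α₂ = α₁·K2/[H⁺] = 0.001190
α₁ + 2α₂ = 0.9261
DIC = CA / (α₁ + 2α₂) = 0.369 / 0.9261 = 0.398 mmol/L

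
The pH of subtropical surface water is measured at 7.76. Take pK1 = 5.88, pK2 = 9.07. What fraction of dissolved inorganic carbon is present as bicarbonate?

α₁ = 1 / (1 + [H⁺]/K1 + K2/[H⁺]) = 1 / (1 + 10^-1.88 + 10^-1.31)
   = 1 / (1 + 0.013183 + 0.048978) = 1/1.0622 = 0.9415

α₁ = 0.941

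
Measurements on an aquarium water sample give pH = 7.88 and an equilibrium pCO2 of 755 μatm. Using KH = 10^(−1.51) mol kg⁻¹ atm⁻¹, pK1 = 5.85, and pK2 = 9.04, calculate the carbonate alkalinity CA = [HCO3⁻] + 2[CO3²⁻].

CA = 2.85 mmol/kg

[CO2*] = KH · pCO2 = 10^(−1.51) × 755×10^-6 = 2.333×10^-5 mol/kg
α₀ = 1/(1 + K1/[H⁺] + K1K2/[H⁺]²) = 1/(1 + 10^+2.03 + 10^+0.87) = 0.008653
DIC = [CO2*]/α₀ = 2.333×10^-5 / 0.008653 = 2.696 mmol/kg
CA = (α₁ + 2α₂)·DIC = (0.9272 + 2×0.06415) × 2.696 = 2.85 mmol/kg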